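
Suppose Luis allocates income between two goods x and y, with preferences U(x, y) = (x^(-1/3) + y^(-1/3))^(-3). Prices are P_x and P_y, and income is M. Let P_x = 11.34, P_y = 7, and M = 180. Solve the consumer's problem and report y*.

y* = 12.0828

Numerically y/x = 1.43594, so x* = 180/(11.34 + 7·1.43594) = 8.4145 and y* = 1.43594·8.4145 = 12.0828.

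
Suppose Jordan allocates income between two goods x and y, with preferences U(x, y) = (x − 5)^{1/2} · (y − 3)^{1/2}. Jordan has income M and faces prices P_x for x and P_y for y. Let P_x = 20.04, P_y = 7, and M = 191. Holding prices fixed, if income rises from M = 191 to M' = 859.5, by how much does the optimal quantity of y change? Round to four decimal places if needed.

MRS = (y−3)/(x−5). Tangency with P_x/P_y gives y−3 = (P_x/P_y)·(x−5).
Substituting into the budget: x* = 5 + 0.5·(M − 5·P_x − 3·P_y)/P_x, and y* = 3 + 0.5·(…)/P_y.
Discretionary income = 191 − 5·20.04 − 3·7 = 69.8; y* = 3 + 0.5·69.8/7 = 7.9857.
At M' = 859.5: y* = 55.7357. Change: 55.7357 − 7.9857 = 47.75.

Δy* = 47.75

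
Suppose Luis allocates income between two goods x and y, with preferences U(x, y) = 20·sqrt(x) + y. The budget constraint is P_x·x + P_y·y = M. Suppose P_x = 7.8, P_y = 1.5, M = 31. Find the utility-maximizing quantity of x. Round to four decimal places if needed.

x* = 3.6982

MU_x = 10/√x, MU_y = 1. Tangency: 10/√x = P_x/P_y.
Solve: √x = 10·P_y/P_x, so x*(P_x,P_y) = (10·P_y/P_x)², and y* = (M − P_x·x*)/P_y.
Plugging in: x* = (10·1.5/7.8)² = 3.6982.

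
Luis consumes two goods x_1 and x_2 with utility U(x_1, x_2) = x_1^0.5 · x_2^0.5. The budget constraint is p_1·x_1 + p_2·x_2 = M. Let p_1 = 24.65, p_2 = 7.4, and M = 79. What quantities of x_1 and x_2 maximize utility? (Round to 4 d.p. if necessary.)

The MRS is x_2/x_1. Set MRS = p_1/p_2.
So 0.5·p_2·x_2 = 0.5·p_1·x_1; combined with the budget, a share 0.5 of income goes to x_1.
Demand: x_1*(p_1,p_2,M) = 0.5·M/p_1 and x_2* = 0.5·M/p_2.
At p_1=24.65, p_2=7.4, M=79: x_1* = 0.5·79/24.65 = 1.6024, x_2* = 5.3378.

x_1* = 1.6024, x_2* = 5.3378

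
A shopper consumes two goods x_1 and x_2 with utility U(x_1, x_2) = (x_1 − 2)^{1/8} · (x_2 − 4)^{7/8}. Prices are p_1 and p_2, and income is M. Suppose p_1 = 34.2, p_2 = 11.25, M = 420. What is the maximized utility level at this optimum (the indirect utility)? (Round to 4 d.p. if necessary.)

MRS = (1/7)·(x_2−4)/(x_1−2). Tangency with p_1/p_2 gives x_2−4 = 7·(p_1/p_2)·(x_1−2).
After buying the subsistence bundle (2, 4), a share 0.125 of the remaining income goes to x_1: x_1* = 2 + 0.125·(M − 2p_1 − 4p_2)/p_1.
Discretionary income = 420 − 2·34.2 − 4·11.25 = 306.6; x_1* = 2 + 0.125·306.6/34.2 = 3.1206; x_2* = 4 + 0.875·306.6/11.25 = 27.8467.
Utility at the optimum: U(3.1206, 27.8467) = 16.2716.

V = 16.2716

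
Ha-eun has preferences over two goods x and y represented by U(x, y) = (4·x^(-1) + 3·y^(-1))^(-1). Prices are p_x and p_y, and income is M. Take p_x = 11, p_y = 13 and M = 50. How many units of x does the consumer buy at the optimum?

x* = 2.3412

MRS = MU_x/MU_y = (4/3)·(y/x)^(2). Set equal to p_x/p_y.
Hence y/x = ((3/4)·p_x/p_y)^(1/(2)), i.e. raised to the 0.5 power.
With the ratio pinned down, the budget gives x* = M/(p_x + p_y·(y/x)) and y* = (y/x)·x*.
Numerically y/x = 0.796628, so x* = 50/(11 + 13·0.796628) = 2.3412.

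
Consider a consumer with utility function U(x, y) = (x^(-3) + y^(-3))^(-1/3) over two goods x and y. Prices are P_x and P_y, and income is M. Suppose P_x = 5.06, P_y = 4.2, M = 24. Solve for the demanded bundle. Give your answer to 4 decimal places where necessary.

From the CES first-order condition, (y/x)^(4) = P_x/P_y.
Solve for the ratio: y/x = [P_x/P_y]^(0.25).
With the ratio pinned down, the budget gives x* = M/(P_x + P_y·(y/x)) and y* = (y/x)·x*.
Numerically y/x = 1.047672, so x* = 24/(5.06 + 4.2·1.047672) = 2.5369 and y* = 1.047672·2.5369 = 2.6579.

x* = 2.5369, y* = 2.6579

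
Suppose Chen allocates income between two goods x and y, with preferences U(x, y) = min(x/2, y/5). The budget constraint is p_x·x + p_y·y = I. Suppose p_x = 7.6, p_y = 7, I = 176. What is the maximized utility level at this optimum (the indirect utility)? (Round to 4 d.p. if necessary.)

With perfect complements, no substitution: consume in ratio x:y = 2:5.
Budget: p_x·x + p_y·(5/2)·x = I, so (2·p_x + 5·p_y)·x = 2·I.
Demand: x*(p_x,p_y,I) = 2·I/(2·p_x + 5·p_y), y* = 5·I/(2·p_x + 5·p_y).
Here 2·7.6 + 5·7 = 50.2, giving x* = 7.012 and y* = 17.5299.
Utility at the optimum: U(7.012, 17.5299) = 3.506.

V = 3.506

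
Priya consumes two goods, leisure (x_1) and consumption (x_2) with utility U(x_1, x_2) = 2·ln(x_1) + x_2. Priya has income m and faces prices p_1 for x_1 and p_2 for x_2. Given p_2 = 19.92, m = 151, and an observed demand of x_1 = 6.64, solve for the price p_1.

p_1 = 6

Set MRS = p_1/p_2: (2/x_1)/1 = p_1/p_2.
So x_1*(p_1,p_2) = 2·p_2/p_1, independent of income; and x_2* = (m − 2·p_2)/p_2.
Set x_1* = 6.64 in the demand function and solve for p_1: p_1 = 6.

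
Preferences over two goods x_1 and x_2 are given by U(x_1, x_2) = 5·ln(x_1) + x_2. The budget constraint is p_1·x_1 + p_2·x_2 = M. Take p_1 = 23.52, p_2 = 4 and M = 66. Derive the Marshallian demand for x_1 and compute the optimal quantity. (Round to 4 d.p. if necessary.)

x_1* = 0.8503

At the given prices: x_1* = 5·4/23.52 = 0.8503.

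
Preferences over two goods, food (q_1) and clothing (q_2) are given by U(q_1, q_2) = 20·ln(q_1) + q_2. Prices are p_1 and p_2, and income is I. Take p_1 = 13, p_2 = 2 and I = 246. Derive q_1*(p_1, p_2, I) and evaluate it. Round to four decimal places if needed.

Set MRS = p_1/p_2: (20/q_1)/1 = p_1/p_2.
So q_1*(p_1,p_2) = 20·p_2/p_1, independent of income; and q_2* = (I − 20·p_2)/p_2.
At the given prices: q_1* = 20·2/13 = 3.0769.

q_1* = 3.0769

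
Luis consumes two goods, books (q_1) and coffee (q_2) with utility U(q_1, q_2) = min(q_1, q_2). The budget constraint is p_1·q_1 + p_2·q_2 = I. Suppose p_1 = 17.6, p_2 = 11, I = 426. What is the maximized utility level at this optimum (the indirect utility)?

Leontief preferences: the optimum is at the kink where q_1/1 = q_2/1, i.e. q_2 = q_1.
Budget: p_1·q_1 + p_2·q_1 = I, so (p_1 + p_2)·q_1 = I.
Demand: q_1*(p_1,p_2,I) = I/(p_1 + p_2), q_2* = I/(p_1 + p_2).
Here 17.6 + 11 = 28.6, giving q_1* = 14.8951 and q_2* = 14.8951.
Utility at the optimum: U(14.8951, 14.8951) = 14.8951.

V = 14.8951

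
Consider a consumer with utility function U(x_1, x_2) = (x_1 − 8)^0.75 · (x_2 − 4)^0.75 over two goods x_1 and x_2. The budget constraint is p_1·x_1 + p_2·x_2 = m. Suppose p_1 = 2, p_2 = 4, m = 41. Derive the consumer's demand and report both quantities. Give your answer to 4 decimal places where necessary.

x_1* = 10.25, x_2* = 5.125

Let x_1' = x_1−8, x_2' = x_2−4. MRS = x_2'/x_1' = p_1/p_2.
After buying the subsistence bundle (8, 4), a share 0.5 of the remaining income goes to x_1: x_1* = 8 + 0.5·(m − 8p_1 − 4p_2)/p_1.
Discretionary income = 41 − 8·2 − 4·4 = 9; x_1* = 8 + 0.5·9/2 = 10.25; x_2* = 4 + 0.5·9/4 = 5.125.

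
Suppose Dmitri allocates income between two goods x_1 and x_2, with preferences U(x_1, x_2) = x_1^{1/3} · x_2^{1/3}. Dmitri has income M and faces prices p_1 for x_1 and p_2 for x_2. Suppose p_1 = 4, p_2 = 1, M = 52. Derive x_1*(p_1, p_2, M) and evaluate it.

MU_x_1/MU_x_2 = (1/3·x_2)/(1/3·x_1); tangency sets this equal to p_1/p_2.
Rearranging, p_2·x_2 = p_1·x_1. Substituting into the budget gives p_1·x_1·(1 + 1) = M.
Demand: x_1*(p_1,p_2,M) = 0.5·M/p_1 and x_2* = 0.5·M/p_2.
At p_1=4, p_2=1, M=52: x_1* = 0.5·52/4 = 6.5.

x_1* = 6.5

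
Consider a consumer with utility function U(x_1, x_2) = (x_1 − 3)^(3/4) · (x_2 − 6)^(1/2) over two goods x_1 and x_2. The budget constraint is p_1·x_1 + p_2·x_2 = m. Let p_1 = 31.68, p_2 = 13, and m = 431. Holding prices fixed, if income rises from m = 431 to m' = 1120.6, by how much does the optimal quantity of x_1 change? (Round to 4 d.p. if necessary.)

Δx_1* = 13.0606

This is Cobb-Douglas in (x_1−3, x_2−6): tangency gives 0.75·p_2·(x_2−6) = 0.5·p_1·(x_1−3).
After buying the subsistence bundle (3, 6), a share 0.6 of the remaining income goes to x_1: x_1* = 3 + 0.6·(m − 3p_1 − 6p_2)/p_1.
Discretionary income = 431 − 3·31.68 − 6·13 = 257.96; x_1* = 3 + 0.6·257.96/31.68 = 7.8856.
At m' = 1120.6: x_1* = 20.9462. Change: 20.9462 − 7.8856 = 13.0606.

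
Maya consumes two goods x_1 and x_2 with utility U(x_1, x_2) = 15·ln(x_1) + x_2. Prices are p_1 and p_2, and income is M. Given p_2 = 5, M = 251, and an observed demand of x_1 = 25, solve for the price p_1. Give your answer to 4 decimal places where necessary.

p_1 = 3

Set MRS = p_1/p_2: (15/x_1)/1 = p_1/p_2.
So x_1*(p_1,p_2) = 15·p_2/p_1, independent of income; and x_2* = (M − 15·p_2)/p_2.
Set x_1* = 25 in the demand function and solve for p_1: p_1 = 3.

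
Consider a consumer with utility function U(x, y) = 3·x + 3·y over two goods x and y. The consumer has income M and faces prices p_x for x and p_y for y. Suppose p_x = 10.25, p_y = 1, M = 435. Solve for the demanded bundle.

x* = 0, y* = 435

y gives more utility per dollar, so spend all income on y: y* = M/p_y, x* = 0.
Numerically: x* = 0, y* = 435.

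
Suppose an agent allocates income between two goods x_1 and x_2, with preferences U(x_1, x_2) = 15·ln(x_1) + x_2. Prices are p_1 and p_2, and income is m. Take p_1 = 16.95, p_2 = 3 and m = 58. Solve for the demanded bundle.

At the given prices: x_1* = 15·3/16.95 = 2.6549, and x_2* = 4.3333.

x_1* = 2.6549, x_2* = 4.3333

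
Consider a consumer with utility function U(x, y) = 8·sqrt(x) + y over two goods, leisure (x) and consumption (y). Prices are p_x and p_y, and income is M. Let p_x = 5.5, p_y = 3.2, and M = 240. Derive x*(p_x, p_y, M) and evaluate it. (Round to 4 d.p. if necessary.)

Utility is quasi-linear in y; the FOC for x is 4/√x = p_x/p_y.
Thus x* = (4·p_y/p_x)² — independent of M — with the rest of income spent on y.
Plugging in: x* = (4·3.2/5.5)² = 5.4162.

x* = 5.4162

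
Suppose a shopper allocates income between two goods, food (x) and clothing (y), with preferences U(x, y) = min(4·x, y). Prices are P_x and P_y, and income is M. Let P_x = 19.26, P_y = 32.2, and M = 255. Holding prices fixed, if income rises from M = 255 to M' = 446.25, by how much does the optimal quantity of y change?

Leontief preferences: the optimum is at the kink where x/1 = y/4, i.e. y = 4·x.
Budget: P_x·x + P_y·4·x = M, so (P_x + 4·P_y)·x = M.
Demand: x*(P_x,P_y,M) = M/(P_x + 4·P_y), y* = 4·M/(P_x + 4·P_y).
Here 19.26 + 4·32.2 = 148.06, giving y* = 6.8891.
At M' = 446.25: y* = 12.0559. Change: 12.0559 − 6.8891 = 5.1668.

Δy* = 5.1668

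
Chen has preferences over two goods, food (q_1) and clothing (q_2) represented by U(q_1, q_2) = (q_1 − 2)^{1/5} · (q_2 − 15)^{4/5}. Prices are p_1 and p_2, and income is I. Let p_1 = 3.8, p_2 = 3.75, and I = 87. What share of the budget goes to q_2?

MRS = (1/4)·(q_2−15)/(q_1−2). Tangency with p_1/p_2 gives q_2−15 = 4·(p_1/p_2)·(q_1−2).
Substituting into the budget: q_1* = 2 + 0.2·(I − 2·p_1 − 15·p_2)/p_1, and q_2* = 15 + 0.8·(…)/p_2.
Discretionary income = 87 − 2·3.8 − 15·3.75 = 23.15; q_1* = 2 + 0.2·23.15/3.8 = 3.2184; q_2* = 15 + 0.8·23.15/3.75 = 19.9387.
Expenditure on q_2: 3.75·19.9387 = 74.77; share = 0.8594.

share on q_2 = 0.8594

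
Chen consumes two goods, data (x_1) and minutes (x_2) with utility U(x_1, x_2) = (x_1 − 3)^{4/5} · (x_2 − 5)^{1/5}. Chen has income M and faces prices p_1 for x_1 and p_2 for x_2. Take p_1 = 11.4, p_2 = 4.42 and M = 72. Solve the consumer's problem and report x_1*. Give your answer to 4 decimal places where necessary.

This is Cobb-Douglas in (x_1−3, x_2−5): tangency gives 0.8·p_2·(x_2−5) = 0.2·p_1·(x_1−3).
Substituting into the budget: x_1* = 3 + 0.8·(M − 3·p_1 − 5·p_2)/p_1, and x_2* = 5 + 0.2·(…)/p_2.
Discretionary income = 72 − 3·11.4 − 5·4.42 = 15.7; x_1* = 3 + 0.8·15.7/11.4 = 4.1018.

x_1* = 4.1018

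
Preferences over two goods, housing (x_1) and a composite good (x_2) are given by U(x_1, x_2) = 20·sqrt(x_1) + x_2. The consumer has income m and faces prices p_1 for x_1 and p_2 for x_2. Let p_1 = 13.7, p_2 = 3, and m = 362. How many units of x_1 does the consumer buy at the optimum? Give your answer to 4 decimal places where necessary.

Utility is quasi-linear in x_2; the FOC for x_1 is 10/√x_1 = p_1/p_2.
Solve: √x_1 = 10·p_2/p_1, so x_1*(p_1,p_2) = (10·p_2/p_1)², and x_2* = (m − p_1·x_1*)/p_2.
Plugging in: x_1* = (10·3/13.7)² = 4.7951.

x_1* = 4.7951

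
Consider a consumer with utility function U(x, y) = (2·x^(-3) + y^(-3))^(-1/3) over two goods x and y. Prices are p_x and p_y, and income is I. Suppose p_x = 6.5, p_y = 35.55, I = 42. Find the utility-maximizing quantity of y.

With the ratio pinned down, the budget gives x* = I/(p_x + p_y·(y/x)) and y* = (y/x)·x*.
Numerically y/x = 0.549871, so x* = 42/(6.5 + 35.55·0.549871) = 1.6124 and y* = 0.549871·1.6124 = 0.8866.

y* = 0.8866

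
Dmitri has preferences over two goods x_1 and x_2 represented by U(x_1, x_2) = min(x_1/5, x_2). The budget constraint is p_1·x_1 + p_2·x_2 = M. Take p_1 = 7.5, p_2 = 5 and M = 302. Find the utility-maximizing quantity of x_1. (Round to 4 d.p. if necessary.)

x_1* = 35.5294

Demand: x_1*(p_1,p_2,M) = 5·M/(5·p_1 + p_2), x_2* = M/(5·p_1 + p_2).
Here 5·7.5 + 5 = 42.5, giving x_1* = 35.5294.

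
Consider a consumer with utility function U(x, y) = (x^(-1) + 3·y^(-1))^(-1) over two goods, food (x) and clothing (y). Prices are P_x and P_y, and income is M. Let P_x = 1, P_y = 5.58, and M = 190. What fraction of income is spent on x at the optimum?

MU_x ∝ x^(-2), MU_y ∝ 3·y^(-2), so MRS = (1/3)·(y/x)^(2) = P_x/P_y.
Hence y/x = (3·P_x/P_y)^(1/(2)), i.e. raised to the 0.5 power.
Substitute y = (y/x)·x into the budget: x* = M/(P_x + P_y·(y/x)).
Numerically y/x = 0.733236, so x* = 190/(1 + 5.58·0.733236) = 37.3174 and y* = 0.733236·37.3174 = 27.3625.
Expenditure on x: 1·37.3174 = 37.3174; share = 0.1964.

share on x = 0.1964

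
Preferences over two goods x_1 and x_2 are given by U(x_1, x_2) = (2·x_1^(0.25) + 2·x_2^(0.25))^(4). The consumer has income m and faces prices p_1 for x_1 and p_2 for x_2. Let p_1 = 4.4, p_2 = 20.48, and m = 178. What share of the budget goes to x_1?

MRS = MU_x_1/MU_x_2 = (x_2/x_1)^(0.75). Set equal to p_1/p_2.
Solve for the ratio: x_2/x_1 = [p_1/p_2]^(4/3).
Substitute x_2 = (x_2/x_1)·x_1 into the budget: x_1* = m/(p_1 + p_2·(x_2/x_1)).
Numerically x_2/x_1 = 0.128676, so x_1* = 178/(4.4 + 20.48·0.128676) = 25.3011 and x_2* = 0.128676·25.3011 = 3.2556.
Expenditure on x_1: 4.4·25.3011 = 111.3246; share = 0.6254.

share on x_1 = 0.6254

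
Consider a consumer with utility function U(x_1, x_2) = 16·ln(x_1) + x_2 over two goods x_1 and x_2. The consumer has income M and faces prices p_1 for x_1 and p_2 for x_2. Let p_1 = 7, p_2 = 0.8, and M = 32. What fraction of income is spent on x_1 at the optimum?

Set MRS = p_1/p_2: (16/x_1)/1 = p_1/p_2.
So x_1*(p_1,p_2) = 16·p_2/p_1, independent of income; and x_2* = (M − 16·p_2)/p_2.
At the given prices: x_1* = 16·0.8/7 = 1.8286, and x_2* = 24.
Expenditure on x_1: 7·1.8286 = 12.8; share = 0.4.

share on x_1 = 0.4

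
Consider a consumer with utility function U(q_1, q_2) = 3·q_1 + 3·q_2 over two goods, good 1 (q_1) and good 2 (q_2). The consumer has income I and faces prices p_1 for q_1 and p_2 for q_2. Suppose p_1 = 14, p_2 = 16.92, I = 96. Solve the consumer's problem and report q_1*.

q_1* = 6.8571

q_1 gives more utility per dollar, so spend all income on q_1: q_1* = I/p_1, q_2* = 0.
Numerically: q_1* = 6.8571, q_2* = 0.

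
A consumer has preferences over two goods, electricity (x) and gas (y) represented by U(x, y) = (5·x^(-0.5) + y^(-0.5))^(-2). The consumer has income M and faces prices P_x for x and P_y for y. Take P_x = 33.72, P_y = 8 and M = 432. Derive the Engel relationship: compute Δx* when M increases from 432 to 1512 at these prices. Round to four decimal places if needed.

Δx* = 26.4323

MRS = MU_x/MU_y = 5·(y/x)^(1.5). Set equal to P_x/P_y.
Hence y/x = ((1/5)·P_x/P_y)^(1/(1.5)), i.e. raised to the 2/3 power.
Substitute y = (y/x)·x into the budget: x* = M/(P_x + P_y·(y/x)).
Numerically y/x = 0.892384, so x* = 432/(33.72 + 8·0.892384) = 10.5729.
At M' = 1512: x* = 37.0052. Change: 37.0052 − 10.5729 = 26.4323.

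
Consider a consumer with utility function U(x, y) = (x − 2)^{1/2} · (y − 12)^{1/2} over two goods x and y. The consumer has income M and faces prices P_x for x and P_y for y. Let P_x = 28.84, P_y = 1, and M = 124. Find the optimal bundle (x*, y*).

x* = 2.9417, y* = 39.16

This is Cobb-Douglas in (x−2, y−12): tangency gives 0.5·P_y·(y−12) = 0.5·P_x·(x−2).
Substituting into the budget: x* = 2 + 0.5·(M − 2·P_x − 12·P_y)/P_x, and y* = 12 + 0.5·(…)/P_y.
Discretionary income = 124 − 2·28.84 − 12·1 = 54.32; x* = 2 + 0.5·54.32/28.84 = 2.9417; y* = 12 + 0.5·54.32/1 = 39.16.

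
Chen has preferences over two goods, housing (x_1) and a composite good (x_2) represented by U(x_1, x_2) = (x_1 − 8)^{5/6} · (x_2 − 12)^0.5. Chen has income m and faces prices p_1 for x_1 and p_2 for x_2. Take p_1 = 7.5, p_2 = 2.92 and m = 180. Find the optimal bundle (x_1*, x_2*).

x_1* = 15.08, x_2* = 22.911

MRS = (5/3)·(x_2−12)/(x_1−8). Tangency with p_1/p_2 gives x_2−12 = (3/5)·(p_1/p_2)·(x_1−8).
Substituting into the budget: x_1* = 8 + 0.625·(m − 8·p_1 − 12·p_2)/p_1, and x_2* = 12 + 0.375·(…)/p_2.
Discretionary income = 180 − 8·7.5 − 12·2.92 = 84.96; x_1* = 8 + 0.625·84.96/7.5 = 15.08; x_2* = 12 + 0.375·84.96/2.92 = 22.911.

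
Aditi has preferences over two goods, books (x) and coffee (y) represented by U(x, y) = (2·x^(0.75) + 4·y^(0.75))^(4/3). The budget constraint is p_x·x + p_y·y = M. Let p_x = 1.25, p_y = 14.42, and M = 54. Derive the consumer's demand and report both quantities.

From the CES first-order condition, (1/2)·(y/x)^(0.25) = p_x/p_y.
Hence y/x = (2·p_x/p_y)^(1/(0.25)), i.e. raised to the 4 power.
Substitute y = (y/x)·x into the budget: x* = M/(p_x + p_y·(y/x)).
Numerically y/x = 0.000903, so x* = 54/(1.25 + 14.42·0.000903) = 42.7544 and y* = 0.000903·42.7544 = 0.0386.

x* = 42.7544, y* = 0.0386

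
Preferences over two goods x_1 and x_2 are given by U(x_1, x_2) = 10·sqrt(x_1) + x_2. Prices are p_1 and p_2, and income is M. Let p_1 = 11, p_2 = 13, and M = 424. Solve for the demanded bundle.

Solve: √x_1 = 5·p_2/p_1, so x_1*(p_1,p_2) = (5·p_2/p_1)², and x_2* = (M − p_1·x_1*)/p_2.
Plugging in: x_1* = (5·13/11)² = 34.9174, x_2* = 3.0699.

x_1* = 34.9174, x_2* = 3.0699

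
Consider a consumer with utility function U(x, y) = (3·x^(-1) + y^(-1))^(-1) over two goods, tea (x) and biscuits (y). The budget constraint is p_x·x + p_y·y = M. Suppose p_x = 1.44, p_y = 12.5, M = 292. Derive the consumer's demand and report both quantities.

x* = 75.0741, y* = 14.7115

MU_x ∝ 3·x^(-2), MU_y ∝ y^(-2), so MRS = 3·(y/x)^(2) = p_x/p_y.
Hence y/x = ((1/3)·p_x/p_y)^(1/(2)), i.e. raised to the 0.5 power.
Substitute y = (y/x)·x into the budget: x* = M/(p_x + p_y·(y/x)).
Numerically y/x = 0.195959, so x* = 292/(1.44 + 12.5·0.195959) = 75.0741 and y* = 0.195959·75.0741 = 14.7115.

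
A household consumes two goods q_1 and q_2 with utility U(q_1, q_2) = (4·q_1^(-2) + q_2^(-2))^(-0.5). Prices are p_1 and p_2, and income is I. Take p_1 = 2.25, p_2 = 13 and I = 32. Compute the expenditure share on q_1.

share on q_1 = 0.3302

From the CES first-order condition, 4·(q_2/q_1)^(3) = p_1/p_2.
Hence q_2/q_1 = ((1/4)·p_1/p_2)^(1/(3)), i.e. raised to the 1/3 power.
Substitute q_2 = (q_2/q_1)·q_1 into the budget: q_1* = I/(p_1 + p_2·(q_2/q_1)).
Numerically q_2/q_1 = 0.351069, so q_1* = 32/(2.25 + 13·0.351069) = 4.6963 and q_2* = 0.351069·4.6963 = 1.6487.
Expenditure on q_1: 2.25·4.6963 = 10.5666; share = 0.3302.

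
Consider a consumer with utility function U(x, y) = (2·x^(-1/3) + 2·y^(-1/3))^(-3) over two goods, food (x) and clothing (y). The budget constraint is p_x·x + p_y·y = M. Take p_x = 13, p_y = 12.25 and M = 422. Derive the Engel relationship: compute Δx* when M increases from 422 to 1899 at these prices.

Δx* = 57.2296

MU_x ∝ 2·x^(-4/3), MU_y ∝ 2·y^(-4/3), so MRS = (y/x)^(4/3) = p_x/p_y.
Hence y/x = (p_x/p_y)^(1/(4/3)), i.e. raised to the 0.75 power.
With the ratio pinned down, the budget gives x* = M/(p_x + p_y·(y/x)) and y* = (y/x)·x*.
Numerically y/x = 1.045576, so x* = 422/(13 + 12.25·1.045576) = 16.3513.
At M' = 1899: x* = 73.581. Change: 73.581 − 16.3513 = 57.2296.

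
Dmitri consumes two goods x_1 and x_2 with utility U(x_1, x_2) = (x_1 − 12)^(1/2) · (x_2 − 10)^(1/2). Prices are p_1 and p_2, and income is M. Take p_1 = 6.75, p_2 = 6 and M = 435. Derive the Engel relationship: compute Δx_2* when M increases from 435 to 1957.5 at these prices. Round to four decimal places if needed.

This is Cobb-Douglas in (x_1−12, x_2−10): tangency gives 0.5·p_2·(x_2−10) = 0.5·p_1·(x_1−12).
Substituting into the budget: x_1* = 12 + 0.5·(M − 12·p_1 − 10·p_2)/p_1, and x_2* = 10 + 0.5·(…)/p_2.
Discretionary income = 435 − 12·6.75 − 10·6 = 294; x_2* = 10 + 0.5·294/6 = 34.5.
At M' = 1957.5: x_2* = 161.375. Change: 161.375 − 34.5 = 126.875.

Δx_2* = 126.875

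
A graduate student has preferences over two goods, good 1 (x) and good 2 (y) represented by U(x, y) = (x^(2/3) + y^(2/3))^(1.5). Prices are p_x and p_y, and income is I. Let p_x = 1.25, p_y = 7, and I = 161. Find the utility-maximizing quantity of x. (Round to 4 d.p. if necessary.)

MRS = MU_x/MU_y = (y/x)^(1/3). Set equal to p_x/p_y.
Solve for the ratio: y/x = [p_x/p_y]^(3).
With the ratio pinned down, the budget gives x* = I/(p_x + p_y·(y/x)) and y* = (y/x)·x*.
Numerically y/x = 0.005694, so x* = 161/(1.25 + 7·0.005694) = 124.8198.

x* = 124.8198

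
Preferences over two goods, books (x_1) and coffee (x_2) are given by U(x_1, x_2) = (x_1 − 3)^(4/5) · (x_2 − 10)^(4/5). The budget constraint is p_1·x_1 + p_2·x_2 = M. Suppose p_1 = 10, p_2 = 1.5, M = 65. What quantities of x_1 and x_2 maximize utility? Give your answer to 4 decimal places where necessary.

x_1* = 4, x_2* = 16.6667

Let x_1' = x_1−3, x_2' = x_2−10. MRS = x_2'/x_1' = p_1/p_2.
After buying the subsistence bundle (3, 10), a share 0.5 of the remaining income goes to x_1: x_1* = 3 + 0.5·(M − 3p_1 − 10p_2)/p_1.
Discretionary income = 65 − 3·10 − 10·1.5 = 20; x_1* = 3 + 0.5·20/10 = 4; x_2* = 10 + 0.5·20/1.5 = 16.6667.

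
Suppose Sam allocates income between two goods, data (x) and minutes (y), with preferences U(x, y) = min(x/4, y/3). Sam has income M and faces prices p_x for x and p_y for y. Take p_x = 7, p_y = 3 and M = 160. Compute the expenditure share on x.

share on x = 0.7568

With perfect complements, no substitution: consume in ratio x:y = 4:3.
Budget: p_x·x + p_y·(3/4)·x = M, so (4·p_x + 3·p_y)·x = 4·M.
Demand: x*(p_x,p_y,M) = 4·M/(4·p_x + 3·p_y), y* = 3·M/(4·p_x + 3·p_y).
Here 4·7 + 3·3 = 37, giving x* = 17.2973 and y* = 12.973.
Expenditure on x: 7·17.2973 = 121.0811; share = 0.7568.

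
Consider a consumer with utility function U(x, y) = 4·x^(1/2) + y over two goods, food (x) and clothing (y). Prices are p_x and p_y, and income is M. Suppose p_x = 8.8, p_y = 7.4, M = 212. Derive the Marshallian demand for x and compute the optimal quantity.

Set MRS = p_x/p_y: 2·x^(−1/2) = p_x/p_y.
Thus x* = (2·p_y/p_x)² — independent of M — with the rest of income spent on y.
Plugging in: x* = (2·7.4/8.8)² = 2.8285.

x* = 2.8285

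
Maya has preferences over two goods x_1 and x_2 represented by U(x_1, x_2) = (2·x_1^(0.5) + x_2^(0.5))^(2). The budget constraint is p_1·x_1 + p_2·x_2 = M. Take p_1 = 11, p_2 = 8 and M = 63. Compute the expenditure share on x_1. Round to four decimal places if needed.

From the CES first-order condition, 2·(x_2/x_1)^(0.5) = p_1/p_2.
Solve for the ratio: x_2/x_1 = [(1/2)·p_1/p_2]^(2).
With the ratio pinned down, the budget gives x_1* = M/(p_1 + p_2·(x_2/x_1)) and x_2* = (x_2/x_1)·x_1*.
Numerically x_2/x_1 = 0.472656, so x_1* = 63/(11 + 8·0.472656) = 4.2622 and x_2* = 0.472656·4.2622 = 2.0145.
Expenditure on x_1: 11·4.2622 = 46.8837; share = 0.7442.

share on x_1 = 0.7442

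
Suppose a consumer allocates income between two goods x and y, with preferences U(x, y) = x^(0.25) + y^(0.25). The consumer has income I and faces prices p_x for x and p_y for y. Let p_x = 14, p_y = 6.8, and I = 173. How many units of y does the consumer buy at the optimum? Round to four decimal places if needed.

y* = 14.2442

From the CES first-order condition, (y/x)^(0.75) = p_x/p_y.
Hence y/x = (p_x/p_y)^(1/(0.75)), i.e. raised to the 4/3 power.
Substitute y = (y/x)·x into the budget: x* = I/(p_x + p_y·(y/x)).
Numerically y/x = 2.619141, so x* = 173/(14 + 6.8·2.619141) = 5.4385 and y* = 2.619141·5.4385 = 14.2442.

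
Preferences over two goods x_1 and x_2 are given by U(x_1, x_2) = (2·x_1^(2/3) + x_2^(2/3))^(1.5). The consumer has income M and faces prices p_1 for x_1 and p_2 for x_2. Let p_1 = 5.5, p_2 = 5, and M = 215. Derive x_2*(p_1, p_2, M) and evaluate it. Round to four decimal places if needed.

x_2* = 5.6493

MU_x_1 ∝ 2·x_1^(-1/3), MU_x_2 ∝ x_2^(-1/3), so MRS = 2·(x_2/x_1)^(1/3) = p_1/p_2.
Solve for the ratio: x_2/x_1 = [(1/2)·p_1/p_2]^(3).
Substitute x_2 = (x_2/x_1)·x_1 into the budget: x_1* = M/(p_1 + p_2·(x_2/x_1)).
Numerically x_2/x_1 = 0.166375, so x_1* = 215/(5.5 + 5·0.166375) = 33.9552 and x_2* = 0.166375·33.9552 = 5.6493.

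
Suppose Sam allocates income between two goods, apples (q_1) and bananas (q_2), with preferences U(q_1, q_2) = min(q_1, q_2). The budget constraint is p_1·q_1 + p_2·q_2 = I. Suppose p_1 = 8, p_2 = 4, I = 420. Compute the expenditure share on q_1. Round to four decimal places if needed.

With perfect complements, no substitution: consume in ratio q_1:q_2 = 1:1.
Budget: p_1·q_1 + p_2·q_1 = I, so (p_1 + p_2)·q_1 = I.
Demand: q_1*(p_1,p_2,I) = I/(p_1 + p_2), q_2* = I/(p_1 + p_2).
Here 8 + 4 = 12, giving q_1* = 35 and q_2* = 35.
Expenditure on q_1: 8·35 = 280; share = 0.6667.

share on q_1 = 0.6667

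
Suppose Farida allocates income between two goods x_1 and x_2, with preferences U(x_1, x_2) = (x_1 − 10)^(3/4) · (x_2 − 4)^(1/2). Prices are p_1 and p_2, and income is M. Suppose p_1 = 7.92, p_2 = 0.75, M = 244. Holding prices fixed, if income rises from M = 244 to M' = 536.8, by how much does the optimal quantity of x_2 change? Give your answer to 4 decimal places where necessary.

This is Cobb-Douglas in (x_1−10, x_2−4): tangency gives 0.75·p_2·(x_2−4) = 0.5·p_1·(x_1−10).
Substituting into the budget: x_1* = 10 + 0.6·(M − 10·p_1 − 4·p_2)/p_1, and x_2* = 4 + 0.4·(…)/p_2.
Discretionary income = 244 − 10·7.92 − 4·0.75 = 161.8; x_2* = 4 + 0.4·161.8/0.75 = 90.2933.
At M' = 536.8: x_2* = 246.4533. Change: 246.4533 − 90.2933 = 156.16.

Δx_2* = 156.16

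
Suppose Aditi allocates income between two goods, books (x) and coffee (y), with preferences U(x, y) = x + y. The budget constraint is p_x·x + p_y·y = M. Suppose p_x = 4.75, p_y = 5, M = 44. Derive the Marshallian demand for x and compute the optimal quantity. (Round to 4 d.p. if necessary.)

x* = 9.2632

Linear utility — the consumer picks whichever good has higher MU/price: 1/4.75 = 0.2105 vs 1/5 = 0.2.
x gives more utility per dollar, so spend all income on x: x* = M/p_x, y* = 0.
Numerically: x* = 9.2632, y* = 0.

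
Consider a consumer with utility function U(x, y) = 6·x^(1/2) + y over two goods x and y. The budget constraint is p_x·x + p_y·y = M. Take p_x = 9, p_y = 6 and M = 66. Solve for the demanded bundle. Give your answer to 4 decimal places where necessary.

x* = 4, y* = 5

Utility is quasi-linear in y; the FOC for x is 3/√x = p_x/p_y.
Solve: √x = 3·p_y/p_x, so x*(p_x,p_y) = (3·p_y/p_x)², and y* = (M − p_x·x*)/p_y.
Plugging in: x* = (3·6/9)² = 4, y* = 5.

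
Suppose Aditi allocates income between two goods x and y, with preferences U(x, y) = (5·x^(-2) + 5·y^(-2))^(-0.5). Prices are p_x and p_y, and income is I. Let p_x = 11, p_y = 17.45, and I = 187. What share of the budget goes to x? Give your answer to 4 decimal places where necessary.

share on x = 0.4237

From the CES first-order condition, (y/x)^(3) = p_x/p_y.
Solve for the ratio: y/x = [p_x/p_y]^(1/3).
Substitute y = (y/x)·x into the budget: x* = I/(p_x + p_y·(y/x)).
Numerically y/x = 0.857431, so x* = 187/(11 + 17.45·0.857431) = 7.2028 and y* = 0.857431·7.2028 = 6.1759.
Expenditure on x: 11·7.2028 = 79.2307; share = 0.4237.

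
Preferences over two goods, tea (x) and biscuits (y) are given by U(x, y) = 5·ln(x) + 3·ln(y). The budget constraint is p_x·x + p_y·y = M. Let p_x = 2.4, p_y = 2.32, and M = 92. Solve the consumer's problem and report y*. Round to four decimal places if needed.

y* = 14.8707

The MRS is (5/3)·y/x. Set MRS = p_x/p_y.
So 5·p_y·y = 3·p_x·x; combined with the budget, a share 0.625 of income goes to x.
Demand: x*(p_x,p_y,M) = 0.625·M/p_x and y* = 0.375·M/p_y.
At p_x=2.4, p_y=2.32, M=92: y* = 0.375·92/2.32 = 14.8707.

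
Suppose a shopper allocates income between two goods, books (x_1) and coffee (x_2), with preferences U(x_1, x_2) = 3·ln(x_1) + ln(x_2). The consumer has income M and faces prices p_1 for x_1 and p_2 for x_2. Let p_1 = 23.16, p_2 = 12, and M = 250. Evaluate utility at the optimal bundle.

The MRS is 3·x_2/x_1. Set MRS = p_1/p_2.
So 3·p_2·x_2 = p_1·x_1; combined with the budget, a share 0.75 of income goes to x_1.
Demand: x_1*(p_1,p_2,M) = 0.75·M/p_1 and x_2* = 0.25·M/p_2.
At p_1=23.16, p_2=12, M=250: x_1* = 0.75·250/23.16 = 8.0959, x_2* = 5.2083.
Utility at the optimum: U(8.0959, 5.2083) = 7.9243.

V = 7.9243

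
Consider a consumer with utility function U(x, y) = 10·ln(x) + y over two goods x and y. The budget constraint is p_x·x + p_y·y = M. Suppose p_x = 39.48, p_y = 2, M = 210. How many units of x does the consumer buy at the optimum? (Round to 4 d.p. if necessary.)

x* = 0.5066

Set MRS = p_x/p_y: (10/x)/1 = p_x/p_y.
So x*(p_x,p_y) = 10·p_y/p_x, independent of income; and y* = (M − 10·p_y)/p_y.
At the given prices: x* = 10·2/39.48 = 0.5066.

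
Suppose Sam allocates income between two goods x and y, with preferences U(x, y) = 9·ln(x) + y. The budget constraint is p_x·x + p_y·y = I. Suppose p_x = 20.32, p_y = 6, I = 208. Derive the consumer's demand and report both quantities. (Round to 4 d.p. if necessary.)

x* = 2.6575, y* = 25.6667

At the given prices: x* = 9·6/20.32 = 2.6575, and y* = 25.6667.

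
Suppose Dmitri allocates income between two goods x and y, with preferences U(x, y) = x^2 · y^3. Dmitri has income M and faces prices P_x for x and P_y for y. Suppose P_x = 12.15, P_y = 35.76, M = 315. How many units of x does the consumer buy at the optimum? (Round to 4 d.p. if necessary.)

The MRS is (2/3)·y/x. Set MRS = P_x/P_y.
Rearranging, P_y·y = (3/2)·P_x·x. Substituting into the budget gives P_x·x·(1 + (3/2)) = M.
Demand: x*(P_x,P_y,M) = 0.4·M/P_x and y* = 0.6·M/P_y.
At P_x=12.15, P_y=35.76, M=315: x* = 0.4·315/12.15 = 10.3704.

x* = 10.3704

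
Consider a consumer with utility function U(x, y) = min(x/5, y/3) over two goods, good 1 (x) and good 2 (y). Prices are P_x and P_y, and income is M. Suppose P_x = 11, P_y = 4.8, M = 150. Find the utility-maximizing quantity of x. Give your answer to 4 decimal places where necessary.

With perfect complements, no substitution: consume in ratio x:y = 5:3.
Budget: P_x·x + P_y·(3/5)·x = M, so (5·P_x + 3·P_y)·x = 5·M.
Demand: x*(P_x,P_y,M) = 5·M/(5·P_x + 3·P_y), y* = 3·M/(5·P_x + 3·P_y).
Here 5·11 + 3·4.8 = 69.4, giving x* = 10.8069.

x* = 10.8069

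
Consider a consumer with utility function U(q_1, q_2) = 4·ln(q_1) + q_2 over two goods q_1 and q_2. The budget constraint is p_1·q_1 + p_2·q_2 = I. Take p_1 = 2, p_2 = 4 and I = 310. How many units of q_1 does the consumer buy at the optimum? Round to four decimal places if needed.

q_1* = 8

MU_q_1 = 4/q_1, MU_q_2 = 1. Tangency: 4/q_1 = p_1/p_2.
So q_1*(p_1,p_2) = 4·p_2/p_1, independent of income; and q_2* = (I − 4·p_2)/p_2.
At the given prices: q_1* = 4·4/2 = 8.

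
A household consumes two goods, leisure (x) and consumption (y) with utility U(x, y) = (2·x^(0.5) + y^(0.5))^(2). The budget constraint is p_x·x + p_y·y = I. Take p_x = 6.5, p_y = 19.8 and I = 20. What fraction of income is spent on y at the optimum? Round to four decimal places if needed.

MU_x ∝ 2·x^(-0.5), MU_y ∝ y^(-0.5), so MRS = 2·(y/x)^(0.5) = p_x/p_y.
Hence y/x = ((1/2)·p_x/p_y)^(1/(0.5)), i.e. raised to the 2 power.
With the ratio pinned down, the budget gives x* = I/(p_x + p_y·(y/x)) and y* = (y/x)·x*.
Numerically y/x = 0.026942, so x* = 20/(6.5 + 19.8·0.026942) = 2.8436 and y* = 0.026942·2.8436 = 0.0766.
Expenditure on y: 19.8·0.0766 = 1.5169; share = 0.0758.

share on y = 0.0758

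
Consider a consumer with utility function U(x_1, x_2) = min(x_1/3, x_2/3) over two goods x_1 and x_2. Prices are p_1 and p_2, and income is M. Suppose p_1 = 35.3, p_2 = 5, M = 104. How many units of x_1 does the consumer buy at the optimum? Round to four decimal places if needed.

x_1* = 2.5806

Here 3·35.3 + 3·5 = 120.9, giving x_1* = 2.5806.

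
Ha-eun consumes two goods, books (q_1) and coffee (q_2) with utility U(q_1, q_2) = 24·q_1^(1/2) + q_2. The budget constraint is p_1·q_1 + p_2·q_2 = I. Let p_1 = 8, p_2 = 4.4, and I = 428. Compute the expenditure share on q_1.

Solve: √q_1 = 12·p_2/p_1, so q_1*(p_1,p_2) = (12·p_2/p_1)², and q_2* = (I − p_1·q_1*)/p_2.
Plugging in: q_1* = (12·4.4/8)² = 43.56, q_2* = 18.0727.
Expenditure on q_1: 8·43.56 = 348.48; share = 0.8142.

share on q_1 = 0.8142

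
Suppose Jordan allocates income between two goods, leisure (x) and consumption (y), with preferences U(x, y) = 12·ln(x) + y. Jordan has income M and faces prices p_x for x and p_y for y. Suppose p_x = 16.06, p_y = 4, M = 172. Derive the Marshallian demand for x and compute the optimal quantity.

Set MRS = p_x/p_y: (12/x)/1 = p_x/p_y.
So x*(p_x,p_y) = 12·p_y/p_x, independent of income; and y* = (M − 12·p_y)/p_y.
At the given prices: x* = 12·4/16.06 = 2.9888.

x* = 2.9888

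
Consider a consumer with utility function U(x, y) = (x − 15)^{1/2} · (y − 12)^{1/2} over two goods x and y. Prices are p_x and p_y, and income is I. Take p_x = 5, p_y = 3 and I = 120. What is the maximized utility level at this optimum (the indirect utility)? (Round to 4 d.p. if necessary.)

V = 1.1619

This is Cobb-Douglas in (x−15, y−12): tangency gives 0.5·p_y·(y−12) = 0.5·p_x·(x−15).
Substituting into the budget: x* = 15 + 0.5·(I − 15·p_x − 12·p_y)/p_x, and y* = 12 + 0.5·(…)/p_y.
Discretionary income = 120 − 15·5 − 12·3 = 9; x* = 15 + 0.5·9/5 = 15.9; y* = 12 + 0.5·9/3 = 13.5.
Utility at the optimum: U(15.9, 13.5) = 1.1619.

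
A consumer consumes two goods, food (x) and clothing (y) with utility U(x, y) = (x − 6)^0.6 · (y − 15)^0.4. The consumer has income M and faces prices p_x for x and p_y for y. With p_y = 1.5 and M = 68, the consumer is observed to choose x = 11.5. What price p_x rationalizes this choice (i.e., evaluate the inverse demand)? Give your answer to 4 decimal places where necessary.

Let x' = x−6, y' = y−15. MRS = (3/2)·y'/x' = p_x/p_y.
Substituting into the budget: x* = 6 + 0.6·(M − 6·p_x − 15·p_y)/p_x, and y* = 15 + 0.4·(…)/p_y.
Set x* = 11.5 in the demand function and solve for p_x: p_x = 3.

p_x = 3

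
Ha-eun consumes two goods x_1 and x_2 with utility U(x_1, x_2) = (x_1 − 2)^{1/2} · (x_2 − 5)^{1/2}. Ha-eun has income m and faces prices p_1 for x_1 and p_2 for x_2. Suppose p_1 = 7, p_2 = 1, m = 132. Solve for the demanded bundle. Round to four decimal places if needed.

This is Cobb-Douglas in (x_1−2, x_2−5): tangency gives 0.5·p_2·(x_2−5) = 0.5·p_1·(x_1−2).
After buying the subsistence bundle (2, 5), a share 0.5 of the remaining income goes to x_1: x_1* = 2 + 0.5·(m − 2p_1 − 5p_2)/p_1.
Discretionary income = 132 − 2·7 − 5·1 = 113; x_1* = 2 + 0.5·113/7 = 10.0714; x_2* = 5 + 0.5·113/1 = 61.5.

x_1* = 10.0714, x_2* = 61.5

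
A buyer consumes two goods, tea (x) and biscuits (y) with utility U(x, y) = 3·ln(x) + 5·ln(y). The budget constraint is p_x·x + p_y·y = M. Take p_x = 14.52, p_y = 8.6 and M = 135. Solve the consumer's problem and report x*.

MU_x/MU_y = (3·y)/(5·x); tangency sets this equal to p_x/p_y.
Rearranging, p_y·y = (5/3)·p_x·x. Substituting into the budget gives p_x·x·(1 + (5/3)) = M.
Demand: x*(p_x,p_y,M) = 0.375·M/p_x and y* = 0.625·M/p_y.
At p_x=14.52, p_y=8.6, M=135: x* = 0.375·135/14.52 = 3.4866.

x* = 3.4866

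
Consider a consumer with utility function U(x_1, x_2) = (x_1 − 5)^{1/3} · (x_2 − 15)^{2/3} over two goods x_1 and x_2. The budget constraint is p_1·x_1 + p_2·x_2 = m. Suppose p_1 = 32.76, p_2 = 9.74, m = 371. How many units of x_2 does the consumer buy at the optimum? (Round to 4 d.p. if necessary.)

x_2* = 19.1821

Substituting into the budget: x_1* = 5 + 1/3·(m − 5·p_1 − 15·p_2)/p_1, and x_2* = 15 + 2/3·(…)/p_2.
Discretionary income = 371 − 5·32.76 − 15·9.74 = 61.1; x_2* = 15 + 2/3·61.1/9.74 = 19.1821.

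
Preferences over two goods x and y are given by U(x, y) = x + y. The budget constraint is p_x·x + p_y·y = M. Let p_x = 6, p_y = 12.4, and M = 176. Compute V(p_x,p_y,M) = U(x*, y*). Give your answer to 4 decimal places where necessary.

V = 29.3333

Linear utility — the consumer picks whichever good has higher MU/price: 1/6 = 0.1667 vs 1/12.4 = 0.0806.
x gives more utility per dollar, so spend all income on x: x* = M/p_x, y* = 0.
Numerically: x* = 29.3333, y* = 0.
Utility at the optimum: U(29.3333, 0) = 29.3333.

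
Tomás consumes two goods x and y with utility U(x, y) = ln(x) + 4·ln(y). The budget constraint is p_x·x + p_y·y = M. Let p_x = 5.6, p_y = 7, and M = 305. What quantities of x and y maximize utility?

Demand: x*(p_x,p_y,M) = 0.2·M/p_x and y* = 0.8·M/p_y.
At p_x=5.6, p_y=7, M=305: x* = 0.2·305/5.6 = 10.8929, y* = 34.8571.

x* = 10.8929, y* = 34.8571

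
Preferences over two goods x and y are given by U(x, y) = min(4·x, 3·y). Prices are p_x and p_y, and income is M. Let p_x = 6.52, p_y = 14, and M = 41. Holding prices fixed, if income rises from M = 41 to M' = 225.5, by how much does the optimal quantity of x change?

With perfect complements, no substitution: consume in ratio x:y = 3:4.
Budget: p_x·x + p_y·(4/3)·x = M, so (3·p_x + 4·p_y)·x = 3·M.
Demand: x*(p_x,p_y,M) = 3·M/(3·p_x + 4·p_y), y* = 4·M/(3·p_x + 4·p_y).
Here 3·6.52 + 4·14 = 75.56, giving x* = 1.6278.
At M' = 225.5: x* = 8.9531. Change: 8.9531 − 1.6278 = 7.3253.

Δx* = 7.3253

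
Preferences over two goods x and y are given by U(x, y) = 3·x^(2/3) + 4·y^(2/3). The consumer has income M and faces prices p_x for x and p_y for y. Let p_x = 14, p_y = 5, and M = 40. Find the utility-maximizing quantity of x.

x* = 0.1459

MU_x ∝ 3·x^(-1/3), MU_y ∝ 4·y^(-1/3), so MRS = (3/4)·(y/x)^(1/3) = p_x/p_y.
Hence y/x = ((4/3)·p_x/p_y)^(1/(1/3)), i.e. raised to the 3 power.
With the ratio pinned down, the budget gives x* = M/(p_x + p_y·(y/x)) and y* = (y/x)·x*.
Numerically y/x = 52.03437, so x* = 40/(14 + 5·52.03437) = 0.1459.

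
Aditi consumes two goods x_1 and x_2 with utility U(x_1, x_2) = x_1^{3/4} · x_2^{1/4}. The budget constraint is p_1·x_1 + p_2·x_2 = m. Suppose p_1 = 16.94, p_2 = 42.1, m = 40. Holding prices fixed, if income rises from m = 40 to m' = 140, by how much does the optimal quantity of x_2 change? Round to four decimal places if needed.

Tangency: MRS = 3·x_2/x_1 = p_1/p_2.
So 0.75·p_2·x_2 = 0.25·p_1·x_1; combined with the budget, a share 0.75 of income goes to x_1.
Demand: x_1*(p_1,p_2,m) = 0.75·m/p_1 and x_2* = 0.25·m/p_2.
At p_1=16.94, p_2=42.1, m=40: x_2* = 0.25·40/42.1 = 0.2375.
At m' = 140: x_2* = 0.8314. Change: 0.8314 − 0.2375 = 0.5938.

Δx_2* = 0.5938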